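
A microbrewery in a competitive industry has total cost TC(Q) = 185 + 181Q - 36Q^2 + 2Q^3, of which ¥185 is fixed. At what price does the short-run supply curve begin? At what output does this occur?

¥19 per unit, at Q = 9

Short-run supply begins at min AVC. From VC = 181Q - 36Q^2 + 2Q^3, AVC = 181 - 36Q + 2Q^2.
At the minimum of AVC, MC = AVC. MC = 181 - 72Q + 6Q^2; setting MC = AVC gives 4Q^2 - 36Q = 0, so Q = 9. min AVC = 19.
For P < ¥19 the firm produces nothing.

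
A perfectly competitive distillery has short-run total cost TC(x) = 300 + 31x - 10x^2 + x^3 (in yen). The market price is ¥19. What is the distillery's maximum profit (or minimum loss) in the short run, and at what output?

Profit = -¥228 at x = 6

AVC = 31 - 10x + x^2 has its minimum ¥6 at x = 5; price ¥19 clears that bar, so the firm operates.
MC = 31 - 20x + 3x^2. Setting P = MC and taking the root on the rising branch gives x* = 6.
TR = 19·6 = 114. TC = 300 + 42 = 342. Profit = 114 − 342 = -¥228.
Shutting down would mean losing the fixed cost of ¥300, so operating at a loss of ¥228 is better by ¥72.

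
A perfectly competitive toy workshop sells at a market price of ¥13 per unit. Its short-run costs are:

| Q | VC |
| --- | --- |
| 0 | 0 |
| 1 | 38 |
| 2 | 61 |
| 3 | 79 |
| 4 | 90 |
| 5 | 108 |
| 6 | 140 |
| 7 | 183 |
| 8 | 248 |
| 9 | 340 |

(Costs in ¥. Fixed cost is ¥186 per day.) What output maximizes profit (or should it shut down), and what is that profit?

Compute π = P·Q − TC at each output: Q=0: -186; Q=1: -211; Q=2: -221; Q=3: -226; Q=4: -224; Q=5: -229; Q=6: -248; Q=7: -278; Q=8: -330; Q=9: -409.
Profit is highest at Q = 0. Equivalently, the lowest AVC in the table is 108/5 ≈ ¥21.60 at Q = 5, and P = ¥13 falls below it — price never covers variable cost, so the firm shuts down and loses only its fixed cost.

Q = 0 (shut down); profit = -¥186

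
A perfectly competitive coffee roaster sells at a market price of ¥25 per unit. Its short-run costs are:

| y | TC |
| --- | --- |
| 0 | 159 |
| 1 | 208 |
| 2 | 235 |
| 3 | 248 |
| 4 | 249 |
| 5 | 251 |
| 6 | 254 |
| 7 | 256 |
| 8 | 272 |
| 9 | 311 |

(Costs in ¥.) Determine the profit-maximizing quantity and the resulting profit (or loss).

Tabulate TR − TC: y=0: -159; y=1: -183; y=2: -185; y=3: -173; y=4: -149; y=5: -126; y=6: -104; y=7: -81; y=8: -72; y=9: -86.
Profit is maximized at y = 8. AVC there is 113/8 = ¥14.12 ≤ P, so producing beats shutting down (which would give -¥159).

y = 8; profit = -¥72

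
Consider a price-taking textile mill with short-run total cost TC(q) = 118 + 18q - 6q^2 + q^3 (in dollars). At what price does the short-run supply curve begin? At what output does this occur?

$9 per unit, at q = 3

The firm shuts down when price falls below the minimum of average variable cost. AVC = VC/q = 18 - 6q + q^2.
At the minimum of AVC, MC = AVC. MC = 18 - 12q + 3q^2; setting MC = AVC gives 2q^2 - 6q = 0, so q = 3. min AVC = 9.
So the shutdown price is $9.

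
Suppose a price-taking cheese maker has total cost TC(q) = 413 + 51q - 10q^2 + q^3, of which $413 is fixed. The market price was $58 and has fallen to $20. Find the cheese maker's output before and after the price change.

AVC = 51 - 10q + q^2, minimized at q = 5 where min AVC = $26. MC = 51 - 20q + 3q^2.
With P = $58 above the shutdown price, P = MC gives q = 7.
At P = $20 < min AVC = $26, price no longer covers variable cost at any output, so the firm shuts down: q = 0.

Output falls from 7 to 0 (the firm shuts down)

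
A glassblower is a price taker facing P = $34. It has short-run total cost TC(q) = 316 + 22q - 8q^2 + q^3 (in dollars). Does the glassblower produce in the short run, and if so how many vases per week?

Produce at q = 6

Variable cost is VC = 22q - 8q^2 + q^3, so AVC = VC/q = 22 - 8q + q^2 and MC = dTC/dq = 22 - 16q + 3q^2.
AVC hits its minimum where MC = AVC, at q = 4, giving min AVC = 22 - 8·4 + 4^2 = $6.
Because $34 ≥ $6, revenue can cover variable cost; the firm operates.
Solving P = MC: -12 - 16q + 3q^2 = 0 ⇒ q = -2/3 or 6. On the upward-sloping branch, q* = 6.
Check: AVC at q = 6 is $10 ≤ P, so revenue covers variable cost.
Profit = P·q − TC = 34·6 − 376 = -$172, a loss, but smaller than the $316 fixed cost the firm would lose by shutting down.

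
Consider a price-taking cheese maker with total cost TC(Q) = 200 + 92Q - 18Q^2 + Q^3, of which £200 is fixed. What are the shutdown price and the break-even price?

Shutdown price = £11; break-even price = £32

Shutdown price = min AVC. AVC = 92 - 18Q + Q^2, with vertex at Q = 9 and minimum £11.
ATC = 200/Q + 92 - 18Q + Q^2. Setting dATC/dQ = −200/Q^2 − 18 + 2Q = 0 gives Q = 10 (since 2·10^3 − 18·10^2 = 200).
min ATC = 200/10 + 92 − 18·10 + 10^2 = £32. That is the break-even price.
Between these two prices the firm operates at a loss; above £32 it earns a profit.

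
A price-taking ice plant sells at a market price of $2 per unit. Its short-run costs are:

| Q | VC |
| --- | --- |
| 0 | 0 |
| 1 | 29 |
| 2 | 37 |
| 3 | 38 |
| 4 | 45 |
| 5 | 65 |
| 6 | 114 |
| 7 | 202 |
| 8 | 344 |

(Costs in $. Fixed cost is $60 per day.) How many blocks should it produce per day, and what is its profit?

Profit at each row (π = 2Q − TC): Q=0: -60; Q=1: -87; Q=2: -93; Q=3: -92; Q=4: -97; Q=5: -115; Q=6: -162; Q=7: -248; Q=8: -388.
Profit is highest at Q = 0. Equivalently, the lowest AVC in the table is 45/4 ≈ $11.25 at Q = 4, and P = $2 falls below it — price never covers variable cost, so the firm shuts down and loses only its fixed cost.

Q = 0 (shut down); profit = -$60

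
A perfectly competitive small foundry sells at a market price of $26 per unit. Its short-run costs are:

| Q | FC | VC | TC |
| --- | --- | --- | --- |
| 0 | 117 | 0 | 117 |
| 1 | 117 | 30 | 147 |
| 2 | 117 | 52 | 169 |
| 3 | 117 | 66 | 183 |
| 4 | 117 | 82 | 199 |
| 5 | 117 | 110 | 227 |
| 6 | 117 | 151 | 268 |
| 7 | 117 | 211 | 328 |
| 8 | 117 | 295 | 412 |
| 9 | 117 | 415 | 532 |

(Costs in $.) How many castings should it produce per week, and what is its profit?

Tabulate TR − TC: Q=0: -117; Q=1: -121; Q=2: -117; Q=3: -105; Q=4: -95; Q=5: -97; Q=6: -112; Q=7: -146; Q=8: -204; Q=9: -298.
Profit is maximized at Q = 4. AVC there is 82/4 = $20.50 ≤ P, so producing beats shutting down (which would give -$117).

Q = 4; profit = -$95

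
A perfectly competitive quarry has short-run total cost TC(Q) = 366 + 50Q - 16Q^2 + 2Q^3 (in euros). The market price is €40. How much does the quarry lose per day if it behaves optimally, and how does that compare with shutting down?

Profit = -€266 at Q = 5

AVC = 50 - 16Q + 2Q^2; min AVC = €18 at Q = 4. Since P = €40 ≥ min AVC, the firm produces.
MC = 50 - 32Q + 6Q^2. Setting P = MC and taking the root on the rising branch gives Q* = 5.
TR = 40·5 = 200. TC = 366 + 100 = 466. Profit = 200 − 466 = -€266.
That loss of €266 beats the €366 the firm would lose by shutting down; producing recovers €100 of fixed cost.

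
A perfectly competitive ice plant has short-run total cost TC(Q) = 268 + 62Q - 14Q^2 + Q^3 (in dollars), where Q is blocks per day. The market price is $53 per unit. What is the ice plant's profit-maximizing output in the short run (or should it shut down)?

Strip out fixed cost: VC = 62Q - 14Q^2 + Q^3. Then AVC = 62 - 14Q + Q^2 and MC = 62 - 28Q + 3Q^2.
AVC hits its minimum where MC = AVC, at Q = 7, giving min AVC = 62 - 14·7 + 7^2 = $13.
Since P = $53 ≥ min AVC = $13, price covers variable cost and the firm should produce.
P = MC gives 9 - 28Q + 3Q^2 = 0, with roots 1/3 and 9. Take the larger (rising MC): Q* = 9.
Check: AVC at Q = 9 is $17 ≤ P, so revenue covers variable cost.
Profit = P·Q − TC = 53·9 − 421 = $56.

Produce at Q = 9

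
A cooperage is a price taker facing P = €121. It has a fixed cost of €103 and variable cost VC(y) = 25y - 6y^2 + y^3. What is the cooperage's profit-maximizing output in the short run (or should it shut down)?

Produce at y = 8

Strip out fixed cost: VC = 25y - 6y^2 + y^3. Then AVC = 25 - 6y + y^2 and MC = 25 - 12y + 3y^2.
AVC is minimized where dAVC/dy = -6 + 2y = 0, at y = 3; min AVC = 25 - 6·3 + 3^2 = €16.
Because €121 ≥ €16, revenue can cover variable cost; the firm operates.
P = MC gives -96 - 12y + 3y^2 = 0, with roots -4 and 8. Take the larger (rising MC): y* = 8.
Check: AVC at y = 8 is €41 ≤ P, so revenue covers variable cost.
Profit = P·y − TC = 121·8 − 431 = €537.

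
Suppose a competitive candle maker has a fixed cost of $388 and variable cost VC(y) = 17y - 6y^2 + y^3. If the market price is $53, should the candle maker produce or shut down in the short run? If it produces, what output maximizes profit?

Produce at y = 6

Variable cost is VC = 17y - 6y^2 + y^3, so AVC = VC/y = 17 - 6y + y^2 and MC = dTC/dy = 17 - 12y + 3y^2.
The AVC parabola has its vertex at y = 6/2 = 3, where AVC = 17 - 6·3 + 3^2 = $8.
P = $53 exceeds min AVC = $8, so the firm stays open.
P = MC gives -36 - 12y + 3y^2 = 0, with roots -2 and 6. Take the larger (rising MC): y* = 6.
Check: AVC at y = 6 is $17 ≤ P, so revenue covers variable cost.
Profit = P·y − TC = 53·6 − 490 = -$172, a loss, but smaller than the $388 fixed cost the firm would lose by shutting down.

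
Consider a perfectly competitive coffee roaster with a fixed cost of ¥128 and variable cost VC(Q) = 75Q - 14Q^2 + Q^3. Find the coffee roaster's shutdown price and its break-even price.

Shutdown price = ¥26; break-even price = ¥43

Shutdown price = min AVC. AVC = 75 - 14Q + Q^2, with vertex at Q = 7 and minimum ¥26.
ATC = 128/Q + 75 - 14Q + Q^2. Setting dATC/dQ = −128/Q^2 − 14 + 2Q = 0 gives Q = 8 (since 2·8^3 − 14·8^2 = 128).
min ATC = 128/8 + 75 − 14·8 + 8^2 = ¥43. That is the break-even price.
For ¥26 ≤ P < ¥43 the firm produces at a loss; below ¥26 it shuts down.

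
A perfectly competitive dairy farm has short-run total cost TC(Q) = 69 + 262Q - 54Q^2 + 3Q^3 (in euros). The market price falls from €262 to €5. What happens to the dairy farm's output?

MC = 262 - 108Q + 9Q^2; the shutdown threshold is min AVC = €19 (at Q = 9).
At P = €262 ≥ min AVC, set P = MC on the rising branch: Q = 12.
At P = €5 < min AVC = €19, price no longer covers variable cost at any output, so the firm shuts down: Q = 0.

Output falls from 12 to 0 (the firm shuts down)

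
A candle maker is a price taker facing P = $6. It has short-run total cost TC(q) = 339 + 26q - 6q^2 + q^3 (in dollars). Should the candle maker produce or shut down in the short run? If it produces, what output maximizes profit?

Strip out fixed cost: VC = 26q - 6q^2 + q^3. Then AVC = 26 - 6q + q^2 and MC = 26 - 12q + 3q^2.
The AVC parabola has its vertex at q = 6/2 = 3, where AVC = 26 - 6·3 + 3^2 = $17.
Since P = $6 < min AVC = $17, price fails to cover variable cost at any output.
The firm minimizes its loss by shutting down and losing only its fixed cost of $339.

Shut down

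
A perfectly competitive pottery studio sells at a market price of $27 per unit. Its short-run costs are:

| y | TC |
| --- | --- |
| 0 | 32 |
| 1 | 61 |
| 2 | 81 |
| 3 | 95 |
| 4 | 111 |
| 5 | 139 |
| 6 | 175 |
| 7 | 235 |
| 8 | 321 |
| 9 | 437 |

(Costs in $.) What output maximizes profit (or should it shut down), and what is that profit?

Profit at each row (π = 27y − TC): y=0: -32; y=1: -34; y=2: -27; y=3: -14; y=4: -3; y=5: -4; y=6: -13; y=7: -46; y=8: -105; y=9: -194.
Profit is maximized at y = 4. AVC there is 79/4 = $19.75 ≤ P, so producing beats shutting down (which would give -$32).

y = 4; profit = -$3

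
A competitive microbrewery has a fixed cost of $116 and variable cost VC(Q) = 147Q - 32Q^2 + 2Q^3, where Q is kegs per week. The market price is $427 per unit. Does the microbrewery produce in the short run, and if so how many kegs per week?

Produce at Q = 14

Variable cost is VC = 147Q - 32Q^2 + 2Q^3, so AVC = VC/Q = 147 - 32Q + 2Q^2 and MC = dTC/dQ = 147 - 64Q + 6Q^2.
AVC is minimized where dAVC/dQ = -32 + 4Q = 0, at Q = 8; min AVC = 147 - 32·8 + 2·8^2 = $19.
Since P = $427 ≥ min AVC = $19, price covers variable cost and the firm should produce.
Solving P = MC: -280 - 64Q + 6Q^2 = 0 ⇒ Q = -10/3 or 14. On the upward-sloping branch, Q* = 14.
Check: AVC at Q = 14 is $91 ≤ P, so revenue covers variable cost.
Profit = P·Q − TC = 427·14 − 1390 = $4588.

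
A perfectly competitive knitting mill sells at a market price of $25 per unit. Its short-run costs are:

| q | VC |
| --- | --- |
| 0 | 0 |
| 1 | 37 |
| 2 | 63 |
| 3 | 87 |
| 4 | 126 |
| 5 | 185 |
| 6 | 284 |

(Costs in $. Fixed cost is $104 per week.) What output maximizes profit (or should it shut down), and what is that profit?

q = 0 (shut down); profit = -$104

Compute π = P·q − TC at each output: q=0: -104; q=1: -116; q=2: -117; q=3: -116; q=4: -130; q=5: -164; q=6: -238.
Profit is highest at q = 0. Equivalently, the lowest AVC in the table is 87/3 ≈ $29 at q = 3, and P = $25 falls below it — price never covers variable cost, so the firm shuts down and loses only its fixed cost.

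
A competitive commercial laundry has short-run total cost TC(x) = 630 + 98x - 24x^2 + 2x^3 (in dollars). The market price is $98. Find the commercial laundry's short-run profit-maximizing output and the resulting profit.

AVC = 98 - 24x + 2x^2; min AVC = $26 at x = 6. Since P = $98 ≥ min AVC, the firm produces.
MC = 98 - 48x + 6x^2. Setting P = MC and taking the root on the rising branch gives x* = 8.
TR = 98·8 = 784. TC = 630 + 272 = 902. Profit = 784 − 902 = -$118.
Shutting down would mean losing the fixed cost of $630, so operating at a loss of $118 is better by $512.

Profit = -$118 at x = 8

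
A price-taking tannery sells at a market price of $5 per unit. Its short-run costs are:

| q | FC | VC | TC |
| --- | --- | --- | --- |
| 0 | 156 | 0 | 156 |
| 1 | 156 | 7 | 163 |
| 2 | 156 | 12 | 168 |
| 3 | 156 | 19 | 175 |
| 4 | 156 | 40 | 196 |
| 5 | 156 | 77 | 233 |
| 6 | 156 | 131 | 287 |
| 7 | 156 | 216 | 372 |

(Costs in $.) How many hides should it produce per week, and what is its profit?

q = 0 (shut down); profit = -$156

Compute π = P·q − TC at each output: q=0: -156; q=1: -158; q=2: -158; q=3: -160; q=4: -176; q=5: -208; q=6: -257; q=7: -337.
Profit is highest at q = 0. Equivalently, the lowest AVC in the table is 12/2 ≈ $6 at q = 2, and P = $5 falls below it — price never covers variable cost, so the firm shuts down and loses only its fixed cost.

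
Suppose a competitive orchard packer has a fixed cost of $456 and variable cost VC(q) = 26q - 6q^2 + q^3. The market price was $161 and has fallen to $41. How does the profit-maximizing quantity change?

MC = 26 - 12q + 3q^2; the shutdown threshold is min AVC = $17 (at q = 3).
With P = $161 above the shutdown price, P = MC gives q = 9.
At P = $41 ≥ min AVC, set P = MC: q = 5. The firm stays open but cuts output.

Output falls from 9 to 5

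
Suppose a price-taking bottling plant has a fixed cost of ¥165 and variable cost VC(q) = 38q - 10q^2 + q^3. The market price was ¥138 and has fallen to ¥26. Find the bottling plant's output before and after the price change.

AVC = 38 - 10q + q^2, minimized at q = 5 where min AVC = ¥13. MC = 38 - 20q + 3q^2.
At P = ¥138 ≥ min AVC, set P = MC on the rising branch: q = 10.
At P = ¥26 ≥ min AVC, set P = MC: q = 6. The firm stays open but cuts output.

Output falls from 10 to 6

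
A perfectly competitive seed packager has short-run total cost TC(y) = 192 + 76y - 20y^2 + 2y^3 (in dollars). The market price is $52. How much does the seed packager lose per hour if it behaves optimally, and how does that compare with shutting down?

Profit = -$48 at y = 6

AVC = 76 - 20y + 2y^2; min AVC = $26 at y = 5. Since P = $52 ≥ min AVC, the firm produces.
With MC = 76 - 40y + 6y^2, P = MC on the upward-sloping part at y* = 6.
TR = 52·6 = 312. TC = 192 + 168 = 360. Profit = 312 − 360 = -$48.
By producing, the firm covers all variable cost plus $144 of fixed cost; shutting down would lose the full $192.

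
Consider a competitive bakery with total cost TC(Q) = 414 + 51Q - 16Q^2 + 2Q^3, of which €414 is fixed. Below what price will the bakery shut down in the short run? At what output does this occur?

€19 per unit, at Q = 4

The firm shuts down when price falls below the minimum of average variable cost. AVC = VC/Q = 51 - 16Q + 2Q^2.
dAVC/dQ = -16 + 4Q = 0 gives Q = 4. min AVC = 51 - 16·4 + 2·4^2 = 19.
For P < €19 the firm produces nothing.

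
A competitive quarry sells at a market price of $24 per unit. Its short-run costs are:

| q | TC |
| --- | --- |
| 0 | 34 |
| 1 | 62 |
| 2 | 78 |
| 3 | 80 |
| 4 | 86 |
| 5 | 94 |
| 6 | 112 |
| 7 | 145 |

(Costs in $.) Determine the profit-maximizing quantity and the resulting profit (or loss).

Profit at each row (π = 24q − TC): q=0: -34; q=1: -38; q=2: -30; q=3: -8; q=4: 10; q=5: 26; q=6: 32; q=7: 23.
Profit is maximized at q = 6. AVC there is 78/6 = $13 ≤ P, so producing beats shutting down (which would give -$34).

q = 6; profit = $32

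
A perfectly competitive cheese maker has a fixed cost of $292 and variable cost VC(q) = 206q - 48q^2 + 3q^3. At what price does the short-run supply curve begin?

$14 per unit

The firm shuts down when price falls below the minimum of average variable cost. AVC = VC/q = 206 - 48q + 3q^2.
At the minimum of AVC, MC = AVC. MC = 206 - 96q + 9q^2; setting MC = AVC gives 6q^2 - 48q = 0, so q = 8. min AVC = 14.
So the shutdown price is $14.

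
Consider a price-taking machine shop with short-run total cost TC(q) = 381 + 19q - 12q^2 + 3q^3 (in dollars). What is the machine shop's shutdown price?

$7 per unit

The shutdown price is the minimum of AVC. VC = 19q - 12q^2 + 3q^3, so AVC = 19 - 12q + 3q^2.
At the minimum of AVC, MC = AVC. MC = 19 - 24q + 9q^2; setting MC = AVC gives 6q^2 - 12q = 0, so q = 2. min AVC = 7.
For P < $7 the firm produces nothing.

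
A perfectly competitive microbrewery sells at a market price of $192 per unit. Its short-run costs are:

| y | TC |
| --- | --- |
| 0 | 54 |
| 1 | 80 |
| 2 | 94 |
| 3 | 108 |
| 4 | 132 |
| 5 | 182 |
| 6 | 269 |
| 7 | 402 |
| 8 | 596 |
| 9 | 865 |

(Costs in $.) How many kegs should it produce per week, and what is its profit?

y = 7; profit = $942

Profit at each row (π = 192y − TC): y=0: -54; y=1: 112; y=2: 290; y=3: 468; y=4: 636; y=5: 778; y=6: 883; y=7: 942; y=8: 940; y=9: 863.
Profit is maximized at y = 7. AVC there is 348/7 = $49.71 ≤ P, so producing beats shutting down (which would give -$54).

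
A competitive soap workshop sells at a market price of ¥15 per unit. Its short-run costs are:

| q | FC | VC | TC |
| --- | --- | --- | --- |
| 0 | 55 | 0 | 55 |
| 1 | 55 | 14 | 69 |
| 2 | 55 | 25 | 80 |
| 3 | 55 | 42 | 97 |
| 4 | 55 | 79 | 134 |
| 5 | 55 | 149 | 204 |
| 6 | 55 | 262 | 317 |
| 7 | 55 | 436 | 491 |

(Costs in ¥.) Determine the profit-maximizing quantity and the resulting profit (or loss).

q = 2; profit = -¥50

Tabulate TR − TC: q=0: -55; q=1: -54; q=2: -50; q=3: -52; q=4: -74; q=5: -129; q=6: -227; q=7: -386.
Profit is maximized at q = 2. AVC there is 25/2 = ¥12.50 ≤ P, so producing beats shutting down (which would give -¥55).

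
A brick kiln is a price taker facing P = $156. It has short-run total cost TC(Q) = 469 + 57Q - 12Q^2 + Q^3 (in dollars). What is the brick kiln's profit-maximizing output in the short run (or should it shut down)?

Produce at Q = 11

Strip out fixed cost: VC = 57Q - 12Q^2 + Q^3. Then AVC = 57 - 12Q + Q^2 and MC = 57 - 24Q + 3Q^2.
AVC is minimized where dAVC/dQ = -12 + 2Q = 0, at Q = 6; min AVC = 57 - 12·6 + 6^2 = $21.
P = $156 exceeds min AVC = $21, so the firm stays open.
Solving P = MC: -99 - 24Q + 3Q^2 = 0 ⇒ Q = -3 or 11. On the upward-sloping branch, Q* = 11.
Check: AVC at Q = 11 is $46 ≤ P, so revenue covers variable cost.
Profit = P·Q − TC = 156·11 − 975 = $741.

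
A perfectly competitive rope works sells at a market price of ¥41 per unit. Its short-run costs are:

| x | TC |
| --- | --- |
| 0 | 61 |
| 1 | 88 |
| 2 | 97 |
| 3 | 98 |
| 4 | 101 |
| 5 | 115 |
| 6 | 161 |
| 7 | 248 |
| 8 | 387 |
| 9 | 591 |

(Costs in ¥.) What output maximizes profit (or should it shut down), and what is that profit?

x = 5; profit = ¥90

Compute π = P·x − TC at each output: x=0: -61; x=1: -47; x=2: -15; x=3: 25; x=4: 63; x=5: 90; x=6: 85; x=7: 39; x=8: -59; x=9: -222.
Profit is maximized at x = 5. AVC there is 54/5 = ¥10.80 ≤ P, so producing beats shutting down (which would give -¥61).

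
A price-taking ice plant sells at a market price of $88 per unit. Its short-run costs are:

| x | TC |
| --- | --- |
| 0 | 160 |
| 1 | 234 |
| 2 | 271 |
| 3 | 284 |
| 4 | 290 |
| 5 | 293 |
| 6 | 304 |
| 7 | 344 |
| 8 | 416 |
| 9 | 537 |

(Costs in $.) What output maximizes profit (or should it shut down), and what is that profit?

x = 8; profit = $288

Compute π = P·x − TC at each output: x=0: -160; x=1: -146; x=2: -95; x=3: -20; x=4: 62; x=5: 147; x=6: 224; x=7: 272; x=8: 288; x=9: 255.
Profit is maximized at x = 8. AVC there is 256/8 = $32 ≤ P, so producing beats shutting down (which would give -$160).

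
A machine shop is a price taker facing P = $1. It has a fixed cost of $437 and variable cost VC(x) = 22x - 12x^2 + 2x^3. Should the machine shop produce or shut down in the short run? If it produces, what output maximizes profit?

Strip out fixed cost: VC = 22x - 12x^2 + 2x^3. Then AVC = 22 - 12x + 2x^2 and MC = 22 - 24x + 6x^2.
AVC is minimized where dAVC/dx = -12 + 4x = 0, at x = 3; min AVC = 22 - 12·3 + 2·3^2 = $4.
Since P = $1 < min AVC = $4, price fails to cover variable cost at any output.
The firm minimizes its loss by shutting down and losing only its fixed cost of $437.

Shut down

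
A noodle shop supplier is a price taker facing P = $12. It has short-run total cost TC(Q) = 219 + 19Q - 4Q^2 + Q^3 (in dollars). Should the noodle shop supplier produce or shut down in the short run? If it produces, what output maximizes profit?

Shut down

From TC, MC = TC'(Q) = 19 - 8Q + 3Q^2 and AVC = VC/Q = 19 - 4Q + Q^2.
The AVC parabola has its vertex at Q = 4/2 = 2, where AVC = 19 - 4·2 + 2^2 = $15.
With P < min AVC ($12 < $15), every unit sold adds to the loss.
Best response: produce nothing and absorb the $219 fixed cost.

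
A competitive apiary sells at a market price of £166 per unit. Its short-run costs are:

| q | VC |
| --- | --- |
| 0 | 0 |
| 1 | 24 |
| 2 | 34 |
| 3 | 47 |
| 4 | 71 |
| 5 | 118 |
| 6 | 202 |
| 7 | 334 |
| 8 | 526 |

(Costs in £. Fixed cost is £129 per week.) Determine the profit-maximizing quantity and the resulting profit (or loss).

Profit at each row (π = 166q − TC): q=0: -129; q=1: 13; q=2: 169; q=3: 322; q=4: 464; q=5: 583; q=6: 665; q=7: 699; q=8: 673.
Profit is maximized at q = 7. AVC there is 334/7 = £47.71 ≤ P, so producing beats shutting down (which would give -£129).

q = 7; profit = £699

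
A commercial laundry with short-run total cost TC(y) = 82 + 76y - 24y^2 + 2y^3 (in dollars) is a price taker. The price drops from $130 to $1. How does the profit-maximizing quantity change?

Output falls from 9 to 0 (the firm shuts down)

MC = 76 - 48y + 6y^2; the shutdown threshold is min AVC = $4 (at y = 6).
At P = $130 ≥ min AVC, set P = MC on the rising branch: y = 9.
At P = $1 < min AVC = $4, price no longer covers variable cost at any output, so the firm shuts down: y = 0.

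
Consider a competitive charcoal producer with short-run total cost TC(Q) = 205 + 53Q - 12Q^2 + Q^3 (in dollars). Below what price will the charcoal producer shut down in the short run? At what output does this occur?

$17 per unit, at Q = 6

The firm shuts down when price falls below the minimum of average variable cost. AVC = VC/Q = 53 - 12Q + Q^2.
At the minimum of AVC, MC = AVC. MC = 53 - 24Q + 3Q^2; setting MC = AVC gives 2Q^2 - 12Q = 0, so Q = 6. min AVC = 17.
The firm shuts down for any P below $17.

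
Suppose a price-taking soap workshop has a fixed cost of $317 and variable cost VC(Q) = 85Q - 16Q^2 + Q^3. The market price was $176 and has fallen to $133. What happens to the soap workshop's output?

MC = 85 - 32Q + 3Q^2; the shutdown threshold is min AVC = $21 (at Q = 8).
At P = $176 ≥ min AVC, set P = MC on the rising branch: Q = 13.
At P = $133 ≥ min AVC, set P = MC: Q = 12. The firm stays open but cuts output.

Output falls from 13 to 12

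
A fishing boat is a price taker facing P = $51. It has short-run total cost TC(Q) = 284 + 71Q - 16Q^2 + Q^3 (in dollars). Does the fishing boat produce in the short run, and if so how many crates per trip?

Variable cost is VC = 71Q - 16Q^2 + Q^3, so AVC = VC/Q = 71 - 16Q + Q^2 and MC = dTC/dQ = 71 - 32Q + 3Q^2.
AVC is minimized where dAVC/dQ = -16 + 2Q = 0, at Q = 8; min AVC = 71 - 16·8 + 8^2 = $7.
Because $51 ≥ $7, revenue can cover variable cost; the firm operates.
Set P = MC: 51 = 71 - 32Q + 3Q^2 → 20 - 32Q + 3Q^2 = 0. The roots are Q = 2/3 and Q = 10; the profit-maximizing output is on the rising part of MC, so Q* = 10.
Check: AVC at Q = 10 is $11 ≤ P, so revenue covers variable cost.
Profit = P·Q − TC = 51·10 − 394 = $116.

Produce at Q = 10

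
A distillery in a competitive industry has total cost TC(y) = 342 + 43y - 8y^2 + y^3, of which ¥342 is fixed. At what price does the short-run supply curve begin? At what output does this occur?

The shutdown price is the minimum of AVC. VC = 43y - 8y^2 + y^3, so AVC = 43 - 8y + y^2.
At the minimum of AVC, MC = AVC. MC = 43 - 16y + 3y^2; setting MC = AVC gives 2y^2 - 8y = 0, so y = 4. min AVC = 27.
The firm shuts down for any P below ¥27.

¥27 per unit, at y = 4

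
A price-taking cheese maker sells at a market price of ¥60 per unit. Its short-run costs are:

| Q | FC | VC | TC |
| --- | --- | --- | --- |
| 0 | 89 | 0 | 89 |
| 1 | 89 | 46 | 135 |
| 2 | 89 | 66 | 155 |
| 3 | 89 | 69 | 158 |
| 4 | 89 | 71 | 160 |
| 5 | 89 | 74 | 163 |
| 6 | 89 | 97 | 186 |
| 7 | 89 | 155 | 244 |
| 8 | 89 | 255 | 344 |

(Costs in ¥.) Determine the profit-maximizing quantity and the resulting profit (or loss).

Q = 7; profit = ¥176

Profit at each row (π = 60Q − TC): Q=0: -89; Q=1: -75; Q=2: -35; Q=3: 22; Q=4: 80; Q=5: 137; Q=6: 174; Q=7: 176; Q=8: 136.
Profit is maximized at Q = 7. AVC there is 155/7 = ¥22.14 ≤ P, so producing beats shutting down (which would give -¥89).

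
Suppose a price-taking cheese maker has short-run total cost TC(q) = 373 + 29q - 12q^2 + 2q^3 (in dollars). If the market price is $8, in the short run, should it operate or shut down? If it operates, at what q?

Shut down

From TC, MC = TC'(q) = 29 - 24q + 6q^2 and AVC = VC/q = 29 - 12q + 2q^2.
The AVC parabola has its vertex at q = 12/4 = 3, where AVC = 29 - 12·3 + 2·3^2 = $11.
P = $8 lies below min AVC = $11; no output level covers variable cost.
Best response: produce nothing and absorb the $373 fixed cost.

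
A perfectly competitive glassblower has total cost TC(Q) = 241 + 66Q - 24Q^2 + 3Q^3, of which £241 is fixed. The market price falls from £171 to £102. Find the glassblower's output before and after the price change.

MC = 66 - 48Q + 9Q^2; the shutdown threshold is min AVC = £18 (at Q = 4).
At P = £171 ≥ min AVC, set P = MC on the rising branch: Q = 7.
At P = £102 ≥ min AVC, set P = MC: Q = 6. The firm stays open but cuts output.

Output falls from 7 to 6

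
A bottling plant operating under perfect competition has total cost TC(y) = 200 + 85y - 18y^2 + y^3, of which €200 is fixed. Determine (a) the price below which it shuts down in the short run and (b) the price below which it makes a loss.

Shutdown price = €4; break-even price = €25

AVC = 85 - 18y + y^2; minimized at y = 9, giving min AVC = €4. That is the shutdown price.
ATC = 200/y + 85 - 18y + y^2. Setting dATC/dy = −200/y^2 − 18 + 2y = 0 gives y = 10 (since 2·10^3 − 18·10^2 = 200).
min ATC = 200/10 + 85 − 18·10 + 10^2 = €25. That is the break-even price.
For €4 ≤ P < €25 the firm produces at a loss; below €4 it shuts down.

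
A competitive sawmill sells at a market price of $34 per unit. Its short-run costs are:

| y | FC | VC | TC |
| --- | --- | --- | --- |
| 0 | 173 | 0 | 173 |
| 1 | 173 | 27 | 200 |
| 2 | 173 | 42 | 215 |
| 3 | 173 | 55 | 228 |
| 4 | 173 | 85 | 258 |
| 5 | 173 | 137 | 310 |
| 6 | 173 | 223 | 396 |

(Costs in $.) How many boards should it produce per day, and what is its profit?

y = 4; profit = -$122

Tabulate TR − TC: y=0: -173; y=1: -166; y=2: -147; y=3: -126; y=4: -122; y=5: -140; y=6: -192.
Profit is maximized at y = 4. AVC there is 85/4 = $21.25 ≤ P, so producing beats shutting down (which would give -$173).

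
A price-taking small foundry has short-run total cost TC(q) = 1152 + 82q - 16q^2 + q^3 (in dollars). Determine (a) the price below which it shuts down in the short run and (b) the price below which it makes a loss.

Shutdown price = $18; break-even price = $130

Shutdown price = min AVC. AVC = 82 - 16q + q^2, with vertex at q = 8 and minimum $18.
ATC = 1152/q + 82 - 16q + q^2. Setting dATC/dq = −1152/q^2 − 16 + 2q = 0 gives q = 12 (since 2·12^3 − 16·12^2 = 1152).
min ATC = 1152/12 + 82 − 16·12 + 12^2 = $130. That is the break-even price.
For $18 ≤ P < $130 the firm produces at a loss; below $18 it shuts down.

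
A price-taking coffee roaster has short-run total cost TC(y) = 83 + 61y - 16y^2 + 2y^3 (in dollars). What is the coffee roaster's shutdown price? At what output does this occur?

$29 per unit, at y = 4

The shutdown price is the minimum of AVC. VC = 61y - 16y^2 + 2y^3, so AVC = 61 - 16y + 2y^2.
dAVC/dy = -16 + 4y = 0 gives y = 4. min AVC = 61 - 16·4 + 2·4^2 = 29.
So the shutdown price is $29.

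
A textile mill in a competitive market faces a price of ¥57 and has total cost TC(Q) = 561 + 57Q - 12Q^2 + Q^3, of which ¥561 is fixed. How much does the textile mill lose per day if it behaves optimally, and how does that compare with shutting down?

Profit = -¥305 at Q = 8

AVC = 57 - 12Q + Q^2; min AVC = ¥21 at Q = 6. Since P = ¥57 ≥ min AVC, the firm produces.
With MC = 57 - 24Q + 3Q^2, P = MC on the upward-sloping part at Q* = 8.
TR = 57·8 = 456. TC = 561 + 200 = 761. Profit = 456 − 761 = -¥305.
By producing, the firm covers all variable cost plus ¥256 of fixed cost; shutting down would lose the full ¥561.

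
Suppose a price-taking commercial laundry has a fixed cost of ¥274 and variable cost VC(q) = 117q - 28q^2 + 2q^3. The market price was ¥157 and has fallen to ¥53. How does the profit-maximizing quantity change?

MC = 117 - 56q + 6q^2; the shutdown threshold is min AVC = ¥19 (at q = 7).
At P = ¥157 ≥ min AVC, set P = MC on the rising branch: q = 10.
At P = ¥53 ≥ min AVC, set P = MC: q = 8. The firm stays open but cuts output.

Output falls from 10 to 8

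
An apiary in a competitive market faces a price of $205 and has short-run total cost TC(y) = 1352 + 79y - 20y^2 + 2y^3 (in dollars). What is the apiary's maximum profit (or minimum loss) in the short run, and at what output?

Profit = -$56 at y = 9

AVC = 79 - 20y + 2y^2; min AVC = $29 at y = 5. Since P = $205 ≥ min AVC, the firm produces.
With MC = 79 - 40y + 6y^2, P = MC on the upward-sloping part at y* = 9.
TR = 205·9 = 1845. TC = 1352 + 549 = 1901. Profit = 1845 − 1901 = -$56.
Shutting down would mean losing the fixed cost of $1352, so operating at a loss of $56 is better by $1296.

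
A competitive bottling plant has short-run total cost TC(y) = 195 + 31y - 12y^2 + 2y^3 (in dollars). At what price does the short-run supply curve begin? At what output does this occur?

The shutdown price is the minimum of AVC. VC = 31y - 12y^2 + 2y^3, so AVC = 31 - 12y + 2y^2.
dAVC/dy = -12 + 4y = 0 gives y = 3. min AVC = 31 - 12·3 + 2·3^2 = 13.
The firm shuts down for any P below $13.

$13 per unit, at y = 3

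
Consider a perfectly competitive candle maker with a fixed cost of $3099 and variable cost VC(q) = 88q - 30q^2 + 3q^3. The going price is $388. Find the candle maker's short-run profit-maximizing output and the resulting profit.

AVC = 88 - 30q + 3q^2 has its minimum $13 at q = 5; price $388 clears that bar, so the firm operates.
With MC = 88 - 60q + 9q^2, P = MC on the upward-sloping part at q* = 10.
TR = 388·10 = 3880. TC = 3099 + 880 = 3979. Profit = 3880 − 3979 = -$99.
By producing, the firm covers all variable cost plus $3000 of fixed cost; shutting down would lose the full $3099.

Profit = -$99 at q = 10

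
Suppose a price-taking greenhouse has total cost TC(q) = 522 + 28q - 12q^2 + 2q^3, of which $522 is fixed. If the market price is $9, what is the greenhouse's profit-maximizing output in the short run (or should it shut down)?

Shut down

From TC, MC = TC'(q) = 28 - 24q + 6q^2 and AVC = VC/q = 28 - 12q + 2q^2.
AVC hits its minimum where MC = AVC, at q = 3, giving min AVC = 28 - 12·3 + 2·3^2 = $10.
With P < min AVC ($9 < $10), every unit sold adds to the loss.
The firm minimizes its loss by shutting down and losing only its fixed cost of $522.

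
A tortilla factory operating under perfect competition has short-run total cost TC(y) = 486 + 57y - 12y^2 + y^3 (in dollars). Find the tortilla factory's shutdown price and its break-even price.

Shutdown price = $21; break-even price = $84

Shutdown price = min AVC. AVC = 57 - 12y + y^2, with vertex at y = 6 and minimum $21.
ATC = 486/y + 57 - 12y + y^2. Setting dATC/dy = −486/y^2 − 12 + 2y = 0 gives y = 9 (since 2·9^3 − 12·9^2 = 486).
min ATC = 486/9 + 57 − 12·9 + 9^2 = $84. That is the break-even price.
Between these two prices the firm operates at a loss; above $84 it earns a profit.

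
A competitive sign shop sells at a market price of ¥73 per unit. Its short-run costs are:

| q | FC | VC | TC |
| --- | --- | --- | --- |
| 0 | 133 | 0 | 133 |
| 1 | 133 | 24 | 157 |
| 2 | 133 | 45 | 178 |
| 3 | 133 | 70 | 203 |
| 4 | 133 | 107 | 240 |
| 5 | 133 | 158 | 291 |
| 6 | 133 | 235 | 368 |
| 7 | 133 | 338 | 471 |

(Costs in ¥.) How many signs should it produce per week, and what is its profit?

Profit at each row (π = 73q − TC): q=0: -133; q=1: -84; q=2: -32; q=3: 16; q=4: 52; q=5: 74; q=6: 70; q=7: 40.
Profit is maximized at q = 5. AVC there is 158/5 = ¥31.60 ≤ P, so producing beats shutting down (which would give -¥133).

q = 5; profit = ¥74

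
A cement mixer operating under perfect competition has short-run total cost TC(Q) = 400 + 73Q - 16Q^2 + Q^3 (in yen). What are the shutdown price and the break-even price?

Shutdown price = ¥9; break-even price = ¥53

Shutdown price = min AVC. AVC = 73 - 16Q + Q^2, with vertex at Q = 8 and minimum ¥9.
ATC = 400/Q + 73 - 16Q + Q^2. Setting dATC/dQ = −400/Q^2 − 16 + 2Q = 0 gives Q = 10 (since 2·10^3 − 16·10^2 = 400).
min ATC = 400/10 + 73 − 16·10 + 10^2 = ¥53. That is the break-even price.
Between these two prices the firm operates at a loss; above ¥53 it earns a profit.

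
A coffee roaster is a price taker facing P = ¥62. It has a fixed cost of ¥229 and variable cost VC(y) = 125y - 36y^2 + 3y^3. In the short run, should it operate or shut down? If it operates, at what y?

Variable cost is VC = 125y - 36y^2 + 3y^3, so AVC = VC/y = 125 - 36y + 3y^2 and MC = dTC/dy = 125 - 72y + 9y^2.
AVC hits its minimum where MC = AVC, at y = 6, giving min AVC = 125 - 36·6 + 3·6^2 = ¥17.
Because ¥62 ≥ ¥17, revenue can cover variable cost; the firm operates.
P = MC gives 63 - 72y + 9y^2 = 0, with roots 1 and 7. Take the larger (rising MC): y* = 7.
Check: AVC at y = 7 is ¥20 ≤ P, so revenue covers variable cost.
Profit = P·y − TC = 62·7 − 369 = ¥65.

Produce at y = 7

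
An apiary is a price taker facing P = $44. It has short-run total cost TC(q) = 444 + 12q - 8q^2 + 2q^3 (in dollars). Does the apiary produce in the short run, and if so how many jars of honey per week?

Variable cost is VC = 12q - 8q^2 + 2q^3, so AVC = VC/q = 12 - 8q + 2q^2 and MC = dTC/dq = 12 - 16q + 6q^2.
AVC hits its minimum where MC = AVC, at q = 2, giving min AVC = 12 - 8·2 + 2·2^2 = $4.
Since P = $44 ≥ min AVC = $4, price covers variable cost and the firm should produce.
Set P = MC: 44 = 12 - 16q + 6q^2 → -32 - 16q + 6q^2 = 0. The roots are q = -4/3 and q = 4; the profit-maximizing output is on the rising part of MC, so q* = 4.
Check: AVC at q = 4 is $12 ≤ P, so revenue covers variable cost.
Profit = P·q − TC = 44·4 − 492 = -$316, a loss, but smaller than the $444 fixed cost the firm would lose by shutting down.

Produce at q = 4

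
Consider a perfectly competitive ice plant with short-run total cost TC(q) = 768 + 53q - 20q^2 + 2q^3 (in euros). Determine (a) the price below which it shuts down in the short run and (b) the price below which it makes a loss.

Shutdown price = €3; break-even price = €117

AVC = 53 - 20q + 2q^2; minimized at q = 5, giving min AVC = €3. That is the shutdown price.
ATC = 768/q + 53 - 20q + 2q^2. Setting dATC/dq = −768/q^2 − 20 + 4q = 0 gives q = 8 (since 4·8^3 − 20·8^2 = 768).
min ATC = 768/8 + 53 − 20·8 + 2·8^2 = €117. That is the break-even price.
For €3 ≤ P < €117 the firm produces at a loss; below €3 it shuts down.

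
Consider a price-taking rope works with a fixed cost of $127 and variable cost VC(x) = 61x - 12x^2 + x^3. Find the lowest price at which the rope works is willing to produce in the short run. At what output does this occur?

$25 per unit, at x = 6

The shutdown price is the minimum of AVC. VC = 61x - 12x^2 + x^3, so AVC = 61 - 12x + x^2.
At the minimum of AVC, MC = AVC. MC = 61 - 24x + 3x^2; setting MC = AVC gives 2x^2 - 12x = 0, so x = 6. min AVC = 25.
So the shutdown price is $25.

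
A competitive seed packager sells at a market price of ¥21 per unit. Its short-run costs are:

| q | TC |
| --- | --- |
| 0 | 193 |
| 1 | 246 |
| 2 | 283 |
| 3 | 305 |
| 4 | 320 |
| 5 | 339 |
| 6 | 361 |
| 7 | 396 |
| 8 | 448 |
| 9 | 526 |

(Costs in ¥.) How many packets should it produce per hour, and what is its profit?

Profit at each row (π = 21q − TC): q=0: -193; q=1: -225; q=2: -241; q=3: -242; q=4: -236; q=5: -234; q=6: -235; q=7: -249; q=8: -280; q=9: -337.
Profit is highest at q = 0. Equivalently, the lowest AVC in the table is 168/6 ≈ ¥28 at q = 6, and P = ¥21 falls below it — price never covers variable cost, so the firm shuts down and loses only its fixed cost.

q = 0 (shut down); profit = -¥193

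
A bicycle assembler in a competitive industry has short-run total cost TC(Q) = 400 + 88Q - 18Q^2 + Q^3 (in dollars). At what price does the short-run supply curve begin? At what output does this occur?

$7 per unit, at Q = 9

Short-run supply begins at min AVC. From VC = 88Q - 18Q^2 + Q^3, AVC = 88 - 18Q + Q^2.
dAVC/dQ = -18 + 2Q = 0 gives Q = 9. min AVC = 88 - 18·9 + 9^2 = 7.
So the shutdown price is $7.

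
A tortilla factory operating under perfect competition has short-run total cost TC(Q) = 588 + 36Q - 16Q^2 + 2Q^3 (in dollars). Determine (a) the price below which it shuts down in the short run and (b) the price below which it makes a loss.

Shutdown price = $4; break-even price = $106

AVC = 36 - 16Q + 2Q^2; minimized at Q = 4, giving min AVC = $4. That is the shutdown price.
ATC = 588/Q + 36 - 16Q + 2Q^2. Setting dATC/dQ = −588/Q^2 − 16 + 4Q = 0 gives Q = 7 (since 4·7^3 − 16·7^2 = 588).
min ATC = 588/7 + 36 − 16·7 + 2·7^2 = $106. That is the break-even price.
Between these two prices the firm operates at a loss; above $106 it earns a profit.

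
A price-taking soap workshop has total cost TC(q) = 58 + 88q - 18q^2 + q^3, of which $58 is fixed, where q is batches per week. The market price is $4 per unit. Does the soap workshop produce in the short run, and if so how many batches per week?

From TC, MC = TC'(q) = 88 - 36q + 3q^2 and AVC = VC/q = 88 - 18q + q^2.
AVC is minimized where dAVC/dq = -18 + 2q = 0, at q = 9; min AVC = 88 - 18·9 + 9^2 = $7.
P = $4 lies below min AVC = $7; no output level covers variable cost.
Best response: produce nothing and absorb the $58 fixed cost.

Shut down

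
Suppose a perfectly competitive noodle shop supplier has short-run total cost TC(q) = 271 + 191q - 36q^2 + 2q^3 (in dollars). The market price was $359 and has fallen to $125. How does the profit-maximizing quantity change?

Output falls from 14 to 11

MC = 191 - 72q + 6q^2; the shutdown threshold is min AVC = $29 (at q = 9).
At P = $359 ≥ min AVC, set P = MC on the rising branch: q = 14.
At P = $125 ≥ min AVC, set P = MC: q = 11. The firm stays open but cuts output.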